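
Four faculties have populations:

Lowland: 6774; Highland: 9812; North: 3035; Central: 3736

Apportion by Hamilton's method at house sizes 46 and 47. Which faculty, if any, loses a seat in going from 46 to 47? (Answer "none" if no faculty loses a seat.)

Central

At 46 seats: Lowland 13, Highland 19, North 6, Central 8.
At 47 seats: Lowland 14, Highland 20, North 6, Central 7.
Central drops from 8 to 7.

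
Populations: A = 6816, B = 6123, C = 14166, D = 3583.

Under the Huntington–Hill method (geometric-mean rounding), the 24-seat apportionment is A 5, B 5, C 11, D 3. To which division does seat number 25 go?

Priority for the next seat is population ÷ (√(s·(s+1))).
Priorities: A 1244.426, B 1117.902, C 1232.992, D 1034.323.
Highest priority: A.

A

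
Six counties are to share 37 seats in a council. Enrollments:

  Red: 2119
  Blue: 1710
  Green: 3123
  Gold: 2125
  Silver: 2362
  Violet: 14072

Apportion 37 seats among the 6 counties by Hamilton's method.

The standard divisor is 25511/37 ≈ 689.486.
Standard quotas: Red 3.0733, Blue 2.4801, Green 4.5295, Gold 3.0820, Silver 3.4257, Violet 20.4094.
Lower quotas: Red 3, Blue 2, Green 4, Gold 3, Silver 3, Violet 20 (sum 35, leaving 2 seats).
Remainders in descending order: Green 0.5295, Blue 0.4801, Silver 0.4257, Violet 0.4094, Gold 0.0820, Red 0.0733.
Largest remainders: Green, Blue receive the extra seats.

Red=3; Blue=3; Green=5; Gold=3; Silver=3; Violet=20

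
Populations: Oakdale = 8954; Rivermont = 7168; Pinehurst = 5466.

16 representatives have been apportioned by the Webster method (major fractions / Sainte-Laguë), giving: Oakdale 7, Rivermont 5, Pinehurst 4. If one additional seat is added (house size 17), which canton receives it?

Priority for the next seat is population ÷ (current seats + 0.5).
Priorities: Oakdale 1193.867, Rivermont 1303.273, Pinehurst 1214.667.
Highest priority: Rivermont.

Rivermont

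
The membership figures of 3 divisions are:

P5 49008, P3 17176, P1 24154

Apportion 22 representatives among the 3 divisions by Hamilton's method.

P5 12; P3 4; P1 6

Standard divisor: 90338 ÷ 22 ≈ 4106.273.
Standard quotas: P5 11.9349, P3 4.1829, P1 5.8822.
Lower quotas: P5 11, P3 4, P1 5 (sum 20, leaving 2 seats).
Remainders in descending order: P5 0.9349, P1 0.8822, P3 0.1829.
Largest remainders: P5, P1 receive the extra seats.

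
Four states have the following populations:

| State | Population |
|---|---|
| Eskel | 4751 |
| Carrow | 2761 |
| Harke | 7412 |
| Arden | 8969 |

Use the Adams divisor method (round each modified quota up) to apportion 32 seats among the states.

Eskel 6, Carrow 4, Harke 10, Arden 12

Standard divisor 23893/32 ≈ 746.656; standard quotas: Eskel 6.363, Carrow 3.698, Harke 9.927, Arden 12.012.
Rounding up gives 7, 4, 10, 13 = 34 seats, so the divisor must be adjusted.
With modified divisor 800: modified quotas Eskel 5.939, Carrow 3.451, Harke 9.265, Arden 11.211.
Rounding up: Eskel 6, Carrow 4, Harke 10, Arden 12 (total 32).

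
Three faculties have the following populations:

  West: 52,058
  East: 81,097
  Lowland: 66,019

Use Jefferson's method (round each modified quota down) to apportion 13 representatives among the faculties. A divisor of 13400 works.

With modified divisor 13400: modified quotas West 3.885, East 6.052, Lowland 4.927.
Rounding down: West 3, East 6, Lowland 4 (total 13).

West 3, East 6, Lowland 4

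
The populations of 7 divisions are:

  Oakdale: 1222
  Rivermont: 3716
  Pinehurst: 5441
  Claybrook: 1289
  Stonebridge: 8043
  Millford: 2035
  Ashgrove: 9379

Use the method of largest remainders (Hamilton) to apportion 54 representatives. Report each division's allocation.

Oakdale 2, Rivermont 7, Pinehurst 9, Claybrook 2, Stonebridge 14, Millford 4, Ashgrove 16

Standard divisor: 31125 ÷ 54 ≈ 576.389.
Standard quotas: Oakdale 2.1201, Rivermont 6.4470, Pinehurst 9.4398, Claybrook 2.2363, Stonebridge 13.9541, Millford 3.5306, Ashgrove 16.2720.
Lower quotas: Oakdale 2, Rivermont 6, Pinehurst 9, Claybrook 2, Stonebridge 13, Millford 3, Ashgrove 16 (sum 51, leaving 3 seats).
Remainders in descending order: Stonebridge 0.9541, Millford 0.5306, Rivermont 0.4470, Pinehurst 0.4398, Ashgrove 0.2720, Claybrook 0.2363, Oakdale 0.1201.
Largest remainders: Stonebridge, Millford, Rivermont receive the extra seats.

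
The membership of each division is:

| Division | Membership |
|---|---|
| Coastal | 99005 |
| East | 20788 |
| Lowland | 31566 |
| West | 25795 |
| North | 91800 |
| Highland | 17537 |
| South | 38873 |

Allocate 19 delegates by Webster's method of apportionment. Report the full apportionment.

Coastal 6, East 1, Lowland 2, West 2, North 5, Highland 1, South 2

Standard divisor 325364/19 ≈ 17124.421; standard quotas: Coastal 5.782, East 1.214, Lowland 1.843, West 1.506, North 5.361, Highland 1.024, South 2.270.
Rounding to the nearest integer gives Coastal 6, East 1, Lowland 2, West 2, North 5, Highland 1, South 2 — total 19, matching the house size, so no adjustment is needed.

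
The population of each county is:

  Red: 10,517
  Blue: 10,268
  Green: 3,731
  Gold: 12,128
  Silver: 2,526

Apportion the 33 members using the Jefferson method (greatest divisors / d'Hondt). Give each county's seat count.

Standard divisor 39170/33 ≈ 1186.97; standard quotas: Red 8.860, Blue 8.651, Green 3.143, Gold 10.218, Silver 2.128.
Rounding down gives 8, 8, 3, 10, 2 = 31 seats, so the divisor must be adjusted.
With modified divisor 1120: modified quotas Red 9.390, Blue 9.168, Green 3.331, Gold 10.829, Silver 2.255.
Rounding down: Red 9, Blue 9, Green 3, Gold 10, Silver 2 (total 33).

Red 9, Blue 9, Green 3, Gold 10, Silver 2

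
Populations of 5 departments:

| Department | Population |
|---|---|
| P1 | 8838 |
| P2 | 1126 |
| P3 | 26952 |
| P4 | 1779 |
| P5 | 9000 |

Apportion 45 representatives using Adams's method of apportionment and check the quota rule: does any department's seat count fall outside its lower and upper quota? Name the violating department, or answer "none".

P3

Standard quotas: P1 8.339, P2 1.062, P3 25.429, P4 1.678, P5 8.491.
Adams allocation: P1 8, P2 2, P3 24, P4 2, P5 9.
P3 has quota 25.429 (lower 25, upper 26) but receives 24 — outside the quota interval.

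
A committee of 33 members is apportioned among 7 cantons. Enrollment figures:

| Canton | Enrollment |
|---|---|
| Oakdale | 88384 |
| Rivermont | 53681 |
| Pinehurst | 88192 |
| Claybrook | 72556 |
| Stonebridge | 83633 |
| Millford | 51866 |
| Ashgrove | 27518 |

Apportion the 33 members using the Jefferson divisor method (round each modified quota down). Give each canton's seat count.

Oakdale=6; Rivermont=4; Pinehurst=6; Claybrook=5; Stonebridge=6; Millford=4; Ashgrove=2

Standard divisor 465830/33 ≈ 14116.061; standard quotas: Oakdale 6.261, Rivermont 3.803, Pinehurst 6.248, Claybrook 5.140, Stonebridge 5.925, Millford 3.674, Ashgrove 1.949.
Rounding down gives 6, 3, 6, 5, 5, 3, 1 = 29 seats, so the divisor must be adjusted.
With modified divisor 12800: modified quotas Oakdale 6.905, Rivermont 4.194, Pinehurst 6.890, Claybrook 5.668, Stonebridge 6.534, Millford 4.052, Ashgrove 2.150.
Rounding down: Oakdale 6, Rivermont 4, Pinehurst 6, Claybrook 5, Stonebridge 6, Millford 4, Ashgrove 2 (total 33).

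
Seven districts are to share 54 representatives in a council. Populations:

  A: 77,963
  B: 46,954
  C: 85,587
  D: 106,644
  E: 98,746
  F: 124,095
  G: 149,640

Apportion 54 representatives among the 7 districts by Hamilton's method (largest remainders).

Standard divisor: 689629 ÷ 54 ≈ 12770.907.
Standard quotas: A 6.1047, B 3.6766, C 6.7017, D 8.3505, E 7.7321, F 9.7170, G 11.7173.
Lower quotas: A 6, B 3, C 6, D 8, E 7, F 9, G 11 (sum 50, leaving 4 seats).
Remainders in descending order: E 0.7321, G 0.7173, F 0.7170, C 0.7017, B 0.6766, D 0.3505, A 0.1047.
The surplus seats go to E, G, F, C.

A 6; B 3; C 7; D 8; E 8; F 10; G 12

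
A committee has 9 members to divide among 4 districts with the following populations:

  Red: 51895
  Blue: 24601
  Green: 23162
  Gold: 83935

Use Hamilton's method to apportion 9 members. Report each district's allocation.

Red: 3, Blue: 1, Green: 1, Gold: 4

Total 183593; standard divisor 183593/9 ≈ 20399.222.
Standard quotas: Red 2.5440, Blue 1.2060, Green 1.1354, Gold 4.1146.
Lower quotas: Red 2, Blue 1, Green 1, Gold 4 (sum 8, leaving 1 seat).
Remainders in descending order: Red 0.5440, Blue 0.2060, Green 0.1354, Gold 0.1146.
The surplus seat goes to Red.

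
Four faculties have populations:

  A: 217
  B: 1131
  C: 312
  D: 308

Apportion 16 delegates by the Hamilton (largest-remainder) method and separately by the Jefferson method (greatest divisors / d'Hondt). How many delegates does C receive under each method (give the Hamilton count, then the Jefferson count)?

Hamilton: A 2, B 9, C 3, D 2.
Jefferson: A 2, B 10, C 2, D 2.
C gets 3 under Hamilton and 2 under Jefferson.

3 and 2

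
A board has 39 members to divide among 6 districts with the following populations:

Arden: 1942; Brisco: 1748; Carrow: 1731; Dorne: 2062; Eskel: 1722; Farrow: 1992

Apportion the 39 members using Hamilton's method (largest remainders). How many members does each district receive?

Total 11197; standard divisor 11197/39 ≈ 287.103.
Standard quotas: Arden 6.764, Brisco 6.088, Carrow 6.029, Dorne 7.182, Eskel 5.998, Farrow 6.938.
Lower quotas: Arden 6, Brisco 6, Carrow 6, Dorne 7, Eskel 5, Farrow 6 (sum 36, leaving 3 seats).
Remainders in descending order: Eskel 0.998, Farrow 0.938, Arden 0.764, Dorne 0.182, Brisco 0.088, Carrow 0.029.
Largest remainders: Eskel, Farrow, Arden receive the extra seats.

Arden: 7, Brisco: 6, Carrow: 6, Dorne: 7, Eskel: 6, Farrow: 7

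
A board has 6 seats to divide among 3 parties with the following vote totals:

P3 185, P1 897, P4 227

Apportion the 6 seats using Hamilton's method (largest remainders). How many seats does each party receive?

The standard divisor is 1309/6 ≈ 218.167.
Standard quotas: P3 0.848, P1 4.112, P4 1.040.
Lower quotas: P3 0, P1 4, P4 1 (sum 5, leaving 1 seat).
Remainders in descending order: P3 0.848, P1 0.112, P4 0.040.
The surplus seat goes to P3.

P3=1, P1=4, P4=1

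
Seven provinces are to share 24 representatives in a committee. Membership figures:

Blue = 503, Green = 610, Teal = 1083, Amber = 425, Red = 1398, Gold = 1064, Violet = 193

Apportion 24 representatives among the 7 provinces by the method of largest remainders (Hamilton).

The standard divisor is 5276/24 ≈ 219.833.
Standard quotas: Blue 2.288, Green 2.775, Teal 4.926, Amber 1.933, Red 6.359, Gold 4.840, Violet 0.878.
Lower quotas: Blue 2, Green 2, Teal 4, Amber 1, Red 6, Gold 4, Violet 0 (sum 19, leaving 5 seats).
Remainders in descending order: Amber 0.933, Teal 0.926, Violet 0.878, Gold 0.840, Green 0.775, Red 0.359, Blue 0.288.
Largest remainders: Amber, Teal, Violet, Gold, Green receive the extra seats.

Blue=2; Green=3; Teal=5; Amber=2; Red=6; Gold=5; Violet=1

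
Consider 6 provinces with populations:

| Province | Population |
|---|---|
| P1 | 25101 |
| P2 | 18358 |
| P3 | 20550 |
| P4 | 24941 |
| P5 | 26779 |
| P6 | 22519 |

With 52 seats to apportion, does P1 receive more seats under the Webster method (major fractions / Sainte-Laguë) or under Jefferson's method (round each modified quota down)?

Jefferson

Webster: P1 9, P2 7, P3 8, P4 9, P5 10, P6 9.
Jefferson: P1 10, P2 7, P3 8, P4 9, P5 10, P6 8.
P1 gets 9 under Webster and 10 under Jefferson.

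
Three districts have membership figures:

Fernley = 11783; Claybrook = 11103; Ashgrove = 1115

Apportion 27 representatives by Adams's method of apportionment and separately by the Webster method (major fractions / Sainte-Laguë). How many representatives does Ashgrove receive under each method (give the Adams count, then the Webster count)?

Adams: Fernley 13, Claybrook 12, Ashgrove 2.
Webster: Fernley 13, Claybrook 13, Ashgrove 1.
Ashgrove gets 2 under Adams and 1 under Webster.

2 and 1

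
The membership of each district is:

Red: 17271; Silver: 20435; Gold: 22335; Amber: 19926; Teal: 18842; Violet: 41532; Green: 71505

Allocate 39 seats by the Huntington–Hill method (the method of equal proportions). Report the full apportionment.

Red 3, Silver 4, Gold 4, Amber 4, Teal 3, Violet 8, Green 13

With divisor 5495: modified quotas Red 3.143, Silver 3.719, Gold 4.065, Amber 3.626, Teal 3.429, Violet 7.558, Green 13.013.
Geometric-mean thresholds: Red √(3·4)=3.464, Silver √(3·4)=3.464, Gold √(4·5)=4.472, Amber √(3·4)=3.464, Teal √(3·4)=3.464, Violet √(7·8)=7.483, Green √(13·14)=13.491.
Each quota rounded against its threshold gives Red 3, Silver 4, Gold 4, Amber 4, Teal 3, Violet 8, Green 13 (total 39).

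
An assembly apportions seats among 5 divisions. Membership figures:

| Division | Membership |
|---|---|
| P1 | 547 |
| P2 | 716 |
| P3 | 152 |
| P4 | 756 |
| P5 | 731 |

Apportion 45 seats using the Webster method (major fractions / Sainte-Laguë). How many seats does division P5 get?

11

Standard divisor 2902/45 ≈ 64.489; standard quotas: P1 8.482, P2 11.103, P3 2.357, P4 11.723, P5 11.335.
Rounding to the nearest integer gives 8, 11, 2, 12, 11 = 44 seats, so the divisor must be adjusted.
With modified divisor 64: modified quotas P1 8.547, P2 11.188, P3 2.375, P4 11.812, P5 11.422.
Rounding to the nearest integer: P1 9, P2 11, P3 2, P4 12, P5 11 (total 45).
P5 receives 11.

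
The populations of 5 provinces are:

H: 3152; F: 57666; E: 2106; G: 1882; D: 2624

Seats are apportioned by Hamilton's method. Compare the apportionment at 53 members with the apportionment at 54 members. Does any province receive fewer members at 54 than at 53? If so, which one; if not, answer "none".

At 53 seats: H 2, F 45, E 2, G 2, D 2.
At 54 seats: H 3, F 46, E 2, G 1, D 2.
G drops from 2 to 1.

G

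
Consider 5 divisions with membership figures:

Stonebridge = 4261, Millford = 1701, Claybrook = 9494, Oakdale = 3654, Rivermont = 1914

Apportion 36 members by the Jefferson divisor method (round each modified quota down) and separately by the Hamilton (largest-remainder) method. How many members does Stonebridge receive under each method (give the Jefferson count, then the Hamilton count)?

Jefferson: Stonebridge 7, Millford 3, Claybrook 17, Oakdale 6, Rivermont 3.
Hamilton: Stonebridge 8, Millford 3, Claybrook 16, Oakdale 6, Rivermont 3.
Stonebridge gets 7 under Jefferson and 8 under Hamilton.

7 and 8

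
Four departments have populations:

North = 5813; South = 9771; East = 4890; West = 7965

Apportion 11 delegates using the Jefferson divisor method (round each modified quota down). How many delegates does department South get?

Standard divisor 28439/11 ≈ 2585.364; standard quotas: North 2.248, South 3.779, East 1.891, West 3.081.
Rounding down gives 2, 3, 1, 3 = 9 seats, so the divisor must be adjusted.
With modified divisor 2200: modified quotas North 2.642, South 4.441, East 2.223, West 3.620.
Rounding down: North 2, South 4, East 2, West 3 (total 11).
South receives 4.

4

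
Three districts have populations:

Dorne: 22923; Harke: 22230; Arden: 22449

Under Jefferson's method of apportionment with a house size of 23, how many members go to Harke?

Standard divisor 67602/23 ≈ 2939.217; standard quotas: Dorne 7.799, Harke 7.563, Arden 7.638.
Rounding down gives 7, 7, 7 = 21 seats, so the divisor must be adjusted.
With modified divisor 2790: modified quotas Dorne 8.216, Harke 7.968, Arden 8.046.
Rounding down: Dorne 8, Harke 7, Arden 8 (total 23).
Harke receives 7.

7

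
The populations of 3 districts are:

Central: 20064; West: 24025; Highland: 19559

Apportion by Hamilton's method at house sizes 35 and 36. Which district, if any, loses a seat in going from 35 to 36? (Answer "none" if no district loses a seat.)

none

At 35 seats: Central 11, West 13, Highland 11.
At 36 seats: Central 11, West 14, Highland 11.
No district's allocation decreased.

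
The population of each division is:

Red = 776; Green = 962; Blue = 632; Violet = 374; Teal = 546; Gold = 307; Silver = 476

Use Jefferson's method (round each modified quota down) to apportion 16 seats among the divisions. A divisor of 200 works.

Red: 3, Green: 4, Blue: 3, Violet: 1, Teal: 2, Gold: 1, Silver: 2

With modified divisor 200: modified quotas Red 3.880, Green 4.810, Blue 3.160, Violet 1.870, Teal 2.730, Gold 1.535, Silver 2.380.
Rounding down: Red 3, Green 4, Blue 3, Violet 1, Teal 2, Gold 1, Silver 2 (total 16).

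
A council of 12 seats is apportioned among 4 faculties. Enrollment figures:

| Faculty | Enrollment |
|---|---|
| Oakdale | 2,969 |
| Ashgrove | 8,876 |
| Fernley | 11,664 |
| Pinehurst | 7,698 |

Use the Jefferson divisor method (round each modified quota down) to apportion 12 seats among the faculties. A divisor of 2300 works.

With modified divisor 2300: modified quotas Oakdale 1.291, Ashgrove 3.859, Fernley 5.071, Pinehurst 3.347.
Rounding down: Oakdale 1, Ashgrove 3, Fernley 5, Pinehurst 3 (total 12).

Oakdale: 1, Ashgrove: 3, Fernley: 5, Pinehurst: 3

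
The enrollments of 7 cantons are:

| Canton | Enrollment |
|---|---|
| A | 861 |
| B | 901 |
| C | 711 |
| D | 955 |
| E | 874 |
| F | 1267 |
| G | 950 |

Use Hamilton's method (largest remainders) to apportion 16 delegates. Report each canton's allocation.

A: 2; B: 2; C: 2; D: 3; E: 2; F: 3; G: 2

The standard divisor is 6519/16 ≈ 407.438.
Standard quotas: A 2.113, B 2.211, C 1.745, D 2.344, E 2.145, F 3.110, G 2.332.
Lower quotas: A 2, B 2, C 1, D 2, E 2, F 3, G 2 (sum 14, leaving 2 seats).
Remainders in descending order: C 0.745, D 0.344, G 0.332, B 0.211, E 0.145, A 0.113, F 0.110.
Largest remainders: C, D receive the extra seats.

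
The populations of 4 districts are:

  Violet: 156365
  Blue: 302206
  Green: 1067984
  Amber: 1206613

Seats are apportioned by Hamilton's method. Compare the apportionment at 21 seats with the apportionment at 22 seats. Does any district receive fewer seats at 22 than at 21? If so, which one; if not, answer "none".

Blue

At 21 seats: Violet 1, Blue 3, Green 8, Amber 9.
At 22 seats: Violet 1, Blue 2, Green 9, Amber 10.
Blue drops from 3 to 2.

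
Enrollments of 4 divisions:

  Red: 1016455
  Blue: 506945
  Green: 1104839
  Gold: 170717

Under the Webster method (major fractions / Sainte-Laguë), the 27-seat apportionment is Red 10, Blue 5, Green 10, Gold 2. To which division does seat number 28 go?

Priority for the next seat is population ÷ (current seats + 0.5).
Priorities: Red 96805.238, Blue 92171.818, Green 105222.762, Gold 68286.800.
Highest priority: Green.

Green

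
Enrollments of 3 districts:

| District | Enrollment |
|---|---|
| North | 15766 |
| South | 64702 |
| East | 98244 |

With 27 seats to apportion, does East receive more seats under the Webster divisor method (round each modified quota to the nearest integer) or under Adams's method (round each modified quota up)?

Webster: North 2, South 10, East 15.
Adams: North 3, South 10, East 14.
East gets 15 under Webster and 14 under Adams.

Webster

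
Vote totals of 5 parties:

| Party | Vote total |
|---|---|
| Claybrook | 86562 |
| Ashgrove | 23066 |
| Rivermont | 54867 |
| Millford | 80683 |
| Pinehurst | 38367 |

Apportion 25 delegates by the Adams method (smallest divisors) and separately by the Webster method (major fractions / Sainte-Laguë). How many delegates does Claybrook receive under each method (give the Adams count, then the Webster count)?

7 and 8

Adams: Claybrook 7, Ashgrove 2, Rivermont 5, Millford 7, Pinehurst 4.
Webster: Claybrook 8, Ashgrove 2, Rivermont 5, Millford 7, Pinehurst 3.
Claybrook gets 7 under Adams and 8 under Webster.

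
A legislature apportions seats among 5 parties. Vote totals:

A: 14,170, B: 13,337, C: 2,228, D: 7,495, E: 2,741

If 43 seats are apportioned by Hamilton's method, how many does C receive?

3

Standard divisor: 39971 ÷ 43 ≈ 929.558.
Standard quotas: A 15.2438, B 14.3477, C 2.3968, D 8.0630, E 2.9487.
Lower quotas: A 15, B 14, C 2, D 8, E 2 (sum 41, leaving 2 seats).
Remainders in descending order: E 0.9487, C 0.3968, B 0.3477, A 0.2438, D 0.0630.
The surplus seats go to E, C.
C receives 3.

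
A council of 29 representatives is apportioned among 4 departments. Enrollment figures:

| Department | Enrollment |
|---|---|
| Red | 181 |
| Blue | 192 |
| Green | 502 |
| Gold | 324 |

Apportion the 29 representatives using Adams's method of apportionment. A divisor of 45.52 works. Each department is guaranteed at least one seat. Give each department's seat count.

With modified divisor 45.52: modified quotas Red 3.976, Blue 4.218, Green 11.028, Gold 7.118.
Rounding up: Red 4, Blue 5, Green 12, Gold 8 (total 29).

Red 4; Blue 5; Green 12; Gold 8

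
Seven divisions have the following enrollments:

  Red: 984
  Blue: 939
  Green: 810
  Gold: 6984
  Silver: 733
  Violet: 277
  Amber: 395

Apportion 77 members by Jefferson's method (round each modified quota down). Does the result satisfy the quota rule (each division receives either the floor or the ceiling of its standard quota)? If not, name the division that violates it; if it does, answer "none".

Gold

Standard quotas: Red 6.812, Blue 6.501, Green 5.608, Gold 48.352, Silver 5.075, Violet 1.918, Amber 2.735.
Jefferson allocation: Red 7, Blue 6, Green 5, Gold 50, Silver 5, Violet 2, Amber 2.
Gold has quota 48.352 (lower 48, upper 49) but receives 50 — outside the quota interval.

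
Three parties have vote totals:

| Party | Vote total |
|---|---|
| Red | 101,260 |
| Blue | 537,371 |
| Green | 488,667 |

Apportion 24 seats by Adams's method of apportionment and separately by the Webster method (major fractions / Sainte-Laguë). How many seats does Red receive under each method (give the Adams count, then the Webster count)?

Adams: Red 3, Blue 11, Green 10.
Webster: Red 2, Blue 12, Green 10.
Red gets 3 under Adams and 2 under Webster.

3 and 2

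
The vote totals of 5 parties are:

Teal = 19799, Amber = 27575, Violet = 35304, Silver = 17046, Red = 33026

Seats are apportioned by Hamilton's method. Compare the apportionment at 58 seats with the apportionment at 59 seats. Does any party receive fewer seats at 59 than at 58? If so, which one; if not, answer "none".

At 58 seats: Teal 9, Amber 12, Violet 15, Silver 8, Red 14.
At 59 seats: Teal 9, Amber 12, Violet 16, Silver 7, Red 15.
Silver drops from 8 to 7.

Silver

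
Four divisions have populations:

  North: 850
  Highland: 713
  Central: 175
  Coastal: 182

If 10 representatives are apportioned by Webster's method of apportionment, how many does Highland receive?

Standard divisor 1920/10 ≈ 192; standard quotas: North 4.427, Highland 3.714, Central 0.911, Coastal 0.948.
Rounding to the nearest integer gives North 4, Highland 4, Central 1, Coastal 1 — total 10, matching the house size, so no adjustment is needed.
Highland receives 4.

4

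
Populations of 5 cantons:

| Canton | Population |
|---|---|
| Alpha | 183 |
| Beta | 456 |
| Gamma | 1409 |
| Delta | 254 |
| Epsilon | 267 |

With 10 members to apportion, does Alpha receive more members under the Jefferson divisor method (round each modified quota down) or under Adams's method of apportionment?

Jefferson: Alpha 0, Beta 2, Gamma 6, Delta 1, Epsilon 1.
Adams: Alpha 1, Beta 2, Gamma 5, Delta 1, Epsilon 1.
Alpha gets 0 under Jefferson and 1 under Adams.

Adams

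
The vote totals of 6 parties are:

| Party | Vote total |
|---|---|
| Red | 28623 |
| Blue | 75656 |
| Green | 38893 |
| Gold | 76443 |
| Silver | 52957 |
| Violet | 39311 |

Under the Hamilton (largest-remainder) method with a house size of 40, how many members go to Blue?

Standard divisor: 311883 ÷ 40 ≈ 7797.075.
Standard quotas: Red 3.6710, Blue 9.7031, Green 4.9882, Gold 9.8041, Silver 6.7919, Violet 5.0418.
Lower quotas: Red 3, Blue 9, Green 4, Gold 9, Silver 6, Violet 5 (sum 36, leaving 4 seats).
Remainders in descending order: Green 0.9882, Gold 0.8041, Silver 0.7919, Blue 0.7031, Red 0.6710, Violet 0.0418.
The surplus seats go to Green, Gold, Silver, Blue.
Blue receives 10.

10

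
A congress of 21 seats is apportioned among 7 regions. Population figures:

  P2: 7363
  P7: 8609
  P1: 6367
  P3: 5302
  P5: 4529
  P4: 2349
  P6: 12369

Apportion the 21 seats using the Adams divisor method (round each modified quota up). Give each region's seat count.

Standard divisor 46888/21 ≈ 2232.762; standard quotas: P2 3.298, P7 3.856, P1 2.852, P3 2.375, P5 2.028, P4 1.052, P6 5.540.
Rounding up gives 4, 4, 3, 3, 3, 2, 6 = 25 seats, so the divisor must be adjusted.
With modified divisor 2600: modified quotas P2 2.832, P7 3.311, P1 2.449, P3 2.039, P5 1.742, P4 0.903, P6 4.757.
Rounding up: P2 3, P7 4, P1 3, P3 3, P5 2, P4 1, P6 5 (total 21).

P2: 3; P7: 4; P1: 3; P3: 3; P5: 2; P4: 1; P6: 5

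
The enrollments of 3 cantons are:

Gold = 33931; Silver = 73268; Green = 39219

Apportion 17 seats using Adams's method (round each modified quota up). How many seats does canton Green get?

5

Standard divisor 146418/17 ≈ 8612.824; standard quotas: Gold 3.940, Silver 8.507, Green 4.554.
Rounding up gives 4, 9, 5 = 18 seats, so the divisor must be adjusted.
With modified divisor 9500: modified quotas Gold 3.572, Silver 7.712, Green 4.128.
Rounding up: Gold 4, Silver 8, Green 5 (total 17).
Green receives 5.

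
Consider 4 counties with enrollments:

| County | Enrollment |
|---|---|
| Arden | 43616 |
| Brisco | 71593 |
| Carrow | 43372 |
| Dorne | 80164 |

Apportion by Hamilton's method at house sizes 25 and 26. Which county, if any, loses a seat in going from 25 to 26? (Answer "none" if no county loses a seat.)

Carrow

At 25 seats: Arden 5, Brisco 7, Carrow 5, Dorne 8.
At 26 seats: Arden 5, Brisco 8, Carrow 4, Dorne 9.
Carrow drops from 5 to 4.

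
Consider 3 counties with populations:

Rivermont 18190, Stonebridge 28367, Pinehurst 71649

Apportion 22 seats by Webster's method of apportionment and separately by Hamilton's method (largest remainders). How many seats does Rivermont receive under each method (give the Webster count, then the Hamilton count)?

Webster: Rivermont 3, Stonebridge 5, Pinehurst 14.
Hamilton: Rivermont 4, Stonebridge 5, Pinehurst 13.
Rivermont gets 3 under Webster and 4 under Hamilton.

3 and 4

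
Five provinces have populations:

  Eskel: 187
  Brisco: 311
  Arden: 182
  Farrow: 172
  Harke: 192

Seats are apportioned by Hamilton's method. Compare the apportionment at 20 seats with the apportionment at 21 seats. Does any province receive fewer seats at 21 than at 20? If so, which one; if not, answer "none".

none

At 20 seats: Eskel 4, Brisco 6, Arden 3, Farrow 3, Harke 4.
At 21 seats: Eskel 4, Brisco 6, Arden 4, Farrow 3, Harke 4.
No province's allocation decreased.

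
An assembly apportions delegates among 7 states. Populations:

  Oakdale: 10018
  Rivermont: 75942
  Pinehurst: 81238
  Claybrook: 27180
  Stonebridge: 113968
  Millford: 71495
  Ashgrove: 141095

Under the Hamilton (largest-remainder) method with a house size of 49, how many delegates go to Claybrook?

The standard divisor is 520936/49 ≈ 10631.347.
Standard quotas: Oakdale 0.9423, Rivermont 7.1432, Pinehurst 7.6414, Claybrook 2.5566, Stonebridge 10.7200, Millford 6.7249, Ashgrove 13.2716.
Lower quotas: Oakdale 0, Rivermont 7, Pinehurst 7, Claybrook 2, Stonebridge 10, Millford 6, Ashgrove 13 (sum 45, leaving 4 seats).
Remainders in descending order: Oakdale 0.9423, Millford 0.7249, Stonebridge 0.7200, Pinehurst 0.6414, Claybrook 0.5566, Ashgrove 0.2716, Rivermont 0.1432.
Largest remainders: Oakdale, Millford, Stonebridge, Pinehurst receive the extra seats.
Claybrook receives 2.

2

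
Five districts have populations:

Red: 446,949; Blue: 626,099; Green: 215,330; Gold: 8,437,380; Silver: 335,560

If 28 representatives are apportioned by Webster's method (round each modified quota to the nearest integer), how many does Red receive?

Standard divisor 10061318/28 ≈ 359332.786; standard quotas: Red 1.244, Blue 1.742, Green 0.599, Gold 23.481, Silver 0.934.
Rounding to the nearest integer gives Red 1, Blue 2, Green 1, Gold 23, Silver 1 — total 28, matching the house size, so no adjustment is needed.
Red receives 1.

1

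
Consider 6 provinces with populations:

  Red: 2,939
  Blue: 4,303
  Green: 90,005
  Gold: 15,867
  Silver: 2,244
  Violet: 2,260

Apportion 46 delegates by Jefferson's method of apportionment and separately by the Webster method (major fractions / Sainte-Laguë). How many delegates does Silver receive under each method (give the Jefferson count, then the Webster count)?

0 and 1

Jefferson: Red 1, Blue 1, Green 38, Gold 6, Silver 0, Violet 0.
Webster: Red 1, Blue 2, Green 35, Gold 6, Silver 1, Violet 1.
Silver gets 0 under Jefferson and 1 under Webster.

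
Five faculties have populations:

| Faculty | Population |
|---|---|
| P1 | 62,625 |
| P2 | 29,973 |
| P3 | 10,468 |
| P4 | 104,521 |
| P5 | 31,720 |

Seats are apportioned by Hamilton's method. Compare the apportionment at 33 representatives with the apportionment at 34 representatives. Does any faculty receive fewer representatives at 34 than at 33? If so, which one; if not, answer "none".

At 33 seats: P1 9, P2 4, P3 2, P4 14, P5 4.
At 34 seats: P1 9, P2 4, P3 1, P4 15, P5 5.
P3 drops from 2 to 1.

P3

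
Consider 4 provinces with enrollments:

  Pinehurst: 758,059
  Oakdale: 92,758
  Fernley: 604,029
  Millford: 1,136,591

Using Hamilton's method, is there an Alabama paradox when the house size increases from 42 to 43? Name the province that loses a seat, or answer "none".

At 42 seats: Pinehurst 12, Oakdale 2, Fernley 10, Millford 18.
At 43 seats: Pinehurst 13, Oakdale 1, Fernley 10, Millford 19.
Oakdale drops from 2 to 1.

Oakdale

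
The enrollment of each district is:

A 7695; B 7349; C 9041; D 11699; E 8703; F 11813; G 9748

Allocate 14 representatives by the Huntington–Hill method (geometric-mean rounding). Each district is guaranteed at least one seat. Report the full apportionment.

A: 2; B: 2; C: 2; D: 2; E: 2; F: 2; G: 2

With divisor 5010: modified quotas A 1.536, B 1.467, C 1.805, D 2.335, E 1.737, F 2.358, G 1.946.
Geometric-mean thresholds: A √(1·2)=1.414, B √(1·2)=1.414, C √(1·2)=1.414, D √(2·3)=2.449, E √(1·2)=1.414, F √(2·3)=2.449, G √(1·2)=1.414.
Each quota rounded against its threshold gives A 2, B 2, C 2, D 2, E 2, F 2, G 2 (total 14).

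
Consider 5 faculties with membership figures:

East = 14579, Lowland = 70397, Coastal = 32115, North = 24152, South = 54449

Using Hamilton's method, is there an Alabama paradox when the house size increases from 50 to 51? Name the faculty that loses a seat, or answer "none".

At 50 seats: East 4, Lowland 18, Coastal 8, North 6, South 14.
At 51 seats: East 4, Lowland 18, Coastal 9, North 6, South 14.
No faculty's allocation decreased.

none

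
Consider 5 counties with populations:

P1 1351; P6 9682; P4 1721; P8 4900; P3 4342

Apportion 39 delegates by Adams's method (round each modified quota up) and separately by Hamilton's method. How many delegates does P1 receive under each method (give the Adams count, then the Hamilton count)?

Adams: P1 3, P6 16, P4 3, P8 9, P3 8.
Hamilton: P1 2, P6 17, P4 3, P8 9, P3 8.
P1 gets 3 under Adams and 2 under Hamilton.

3 and 2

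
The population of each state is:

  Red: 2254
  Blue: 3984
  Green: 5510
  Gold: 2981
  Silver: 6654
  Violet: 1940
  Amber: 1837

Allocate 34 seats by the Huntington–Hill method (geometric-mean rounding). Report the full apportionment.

Red 3, Blue 5, Green 7, Gold 4, Silver 9, Violet 3, Amber 3

With divisor 743: modified quotas Red 3.034, Blue 5.362, Green 7.416, Gold 4.012, Silver 8.956, Violet 2.611, Amber 2.472.
Geometric-mean thresholds: Red √(3·4)=3.464, Blue √(5·6)=5.477, Green √(7·8)=7.483, Gold √(4·5)=4.472, Silver √(8·9)=8.485, Violet √(2·3)=2.449, Amber √(2·3)=2.449.
Each quota rounded against its threshold gives Red 3, Blue 5, Green 7, Gold 4, Silver 9, Violet 3, Amber 3 (total 34).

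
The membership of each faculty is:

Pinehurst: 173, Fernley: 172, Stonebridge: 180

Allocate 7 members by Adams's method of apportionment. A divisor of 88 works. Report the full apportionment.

With modified divisor 88: modified quotas Pinehurst 1.966, Fernley 1.955, Stonebridge 2.045.
Rounding up: Pinehurst 2, Fernley 2, Stonebridge 3 (total 7).

Pinehurst 2; Fernley 2; Stonebridge 3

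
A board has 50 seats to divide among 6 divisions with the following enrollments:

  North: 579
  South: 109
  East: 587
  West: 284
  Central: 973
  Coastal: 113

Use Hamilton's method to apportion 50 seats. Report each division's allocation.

North 11, South 2, East 11, West 5, Central 19, Coastal 2

The standard divisor is 2645/50 ≈ 52.9.
Standard quotas: North 10.945, South 2.060, East 11.096, West 5.369, Central 18.393, Coastal 2.136.
Lower quotas: North 10, South 2, East 11, West 5, Central 18, Coastal 2 (sum 48, leaving 2 seats).
Remainders in descending order: North 0.945, Central 0.393, West 0.369, Coastal 0.136, East 0.096, South 0.060.
Largest remainders: North, Central receive the extra seats.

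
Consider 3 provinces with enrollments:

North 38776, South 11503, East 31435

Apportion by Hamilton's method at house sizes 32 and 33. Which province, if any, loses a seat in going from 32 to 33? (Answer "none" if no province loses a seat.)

South

At 32 seats: North 15, South 5, East 12.
At 33 seats: North 16, South 4, East 13.
South drops from 5 to 4.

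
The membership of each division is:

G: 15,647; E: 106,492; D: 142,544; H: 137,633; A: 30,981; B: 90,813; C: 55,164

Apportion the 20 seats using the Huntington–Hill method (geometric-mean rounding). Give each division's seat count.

With divisor 30759: modified quotas G 0.509, E 3.462, D 4.634, H 4.475, A 1.007, B 2.952, C 1.793.
Geometric-mean thresholds: G (min 1), E √(3·4)=3.464, D √(4·5)=4.472, H √(4·5)=4.472, A √(1·2)=1.414, B √(2·3)=2.449, C √(1·2)=1.414.
Each quota rounded against its threshold gives G 1, E 3, D 5, H 5, A 1, B 3, C 2 (total 20).

G 1, E 3, D 5, H 5, A 1, B 3, C 2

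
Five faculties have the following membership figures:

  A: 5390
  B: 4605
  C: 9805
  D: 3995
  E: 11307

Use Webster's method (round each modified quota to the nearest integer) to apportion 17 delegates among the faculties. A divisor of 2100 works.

With modified divisor 2100: modified quotas A 2.567, B 2.193, C 4.669, D 1.902, E 5.384.
Rounding to the nearest integer: A 3, B 2, C 5, D 2, E 5 (total 17).

A=3; B=2; C=5; D=2; E=5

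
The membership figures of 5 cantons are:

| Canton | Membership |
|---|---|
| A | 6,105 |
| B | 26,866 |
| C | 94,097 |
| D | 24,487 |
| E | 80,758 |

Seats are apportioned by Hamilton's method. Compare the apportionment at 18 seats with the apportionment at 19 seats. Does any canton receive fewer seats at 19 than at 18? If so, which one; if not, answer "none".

At 18 seats: A 1, B 2, C 7, D 2, E 6.
At 19 seats: A 0, B 2, C 8, D 2, E 7.
A drops from 1 to 0.

A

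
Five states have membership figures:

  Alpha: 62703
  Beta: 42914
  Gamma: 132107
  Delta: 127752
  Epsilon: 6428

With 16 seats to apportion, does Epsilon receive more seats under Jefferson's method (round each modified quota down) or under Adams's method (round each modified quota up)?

Adams

Jefferson: Alpha 2, Beta 2, Gamma 6, Delta 6, Epsilon 0.
Adams: Alpha 3, Beta 2, Gamma 5, Delta 5, Epsilon 1.
Epsilon gets 0 under Jefferson and 1 under Adams.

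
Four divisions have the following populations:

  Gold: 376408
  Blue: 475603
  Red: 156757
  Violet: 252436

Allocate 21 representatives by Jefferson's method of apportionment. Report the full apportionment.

Gold 7, Blue 8, Red 2, Violet 4

Standard divisor 1261204/21 ≈ 60057.333; standard quotas: Gold 6.267, Blue 7.919, Red 2.610, Violet 4.203.
Rounding down gives 6, 7, 2, 4 = 19 seats, so the divisor must be adjusted.
With modified divisor 53300: modified quotas Gold 7.062, Blue 8.923, Red 2.941, Violet 4.736.
Rounding down: Gold 7, Blue 8, Red 2, Violet 4 (total 21).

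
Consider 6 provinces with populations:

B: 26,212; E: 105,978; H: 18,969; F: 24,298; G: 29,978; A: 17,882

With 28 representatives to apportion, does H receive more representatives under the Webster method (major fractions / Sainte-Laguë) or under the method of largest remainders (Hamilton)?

Hamilton

Webster: B 3, E 14, H 2, F 3, G 4, A 2.
Hamilton: B 3, E 13, H 3, F 3, G 4, A 2.
H gets 2 under Webster and 3 under Hamilton.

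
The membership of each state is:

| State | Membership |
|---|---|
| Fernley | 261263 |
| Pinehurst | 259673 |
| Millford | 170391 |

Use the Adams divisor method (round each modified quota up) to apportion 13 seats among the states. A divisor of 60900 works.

Fernley=5, Pinehurst=5, Millford=3

With modified divisor 60900: modified quotas Fernley 4.290, Pinehurst 4.264, Millford 2.798.
Rounding up: Fernley 5, Pinehurst 5, Millford 3 (total 13).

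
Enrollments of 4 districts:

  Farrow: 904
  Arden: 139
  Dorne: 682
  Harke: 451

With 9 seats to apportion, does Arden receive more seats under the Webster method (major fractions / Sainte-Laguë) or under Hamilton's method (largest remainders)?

Webster: Farrow 3, Arden 1, Dorne 3, Harke 2.
Hamilton: Farrow 4, Arden 0, Dorne 3, Harke 2.
Arden gets 1 under Webster and 0 under Hamilton.

Webster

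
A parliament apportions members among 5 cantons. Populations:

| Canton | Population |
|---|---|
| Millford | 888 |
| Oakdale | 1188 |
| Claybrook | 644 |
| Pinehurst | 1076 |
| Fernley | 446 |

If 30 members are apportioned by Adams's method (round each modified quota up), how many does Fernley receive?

3

Standard divisor 4242/30 ≈ 141.4; standard quotas: Millford 6.280, Oakdale 8.402, Claybrook 4.554, Pinehurst 7.610, Fernley 3.154.
Rounding up gives 7, 9, 5, 8, 4 = 33 seats, so the divisor must be adjusted.
With modified divisor 150: modified quotas Millford 5.920, Oakdale 7.920, Claybrook 4.293, Pinehurst 7.173, Fernley 2.973.
Rounding up: Millford 6, Oakdale 8, Claybrook 5, Pinehurst 8, Fernley 3 (total 30).
Fernley receives 3.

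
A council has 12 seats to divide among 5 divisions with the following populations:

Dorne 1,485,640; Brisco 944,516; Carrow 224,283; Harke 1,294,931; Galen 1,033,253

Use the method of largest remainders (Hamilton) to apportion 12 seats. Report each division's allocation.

Dorne: 4, Brisco: 2, Carrow: 1, Harke: 3, Galen: 2

Standard divisor: 4982623 ÷ 12 ≈ 415218.583.
Standard quotas: Dorne 3.5780, Brisco 2.2747, Carrow 0.5402, Harke 3.1187, Galen 2.4885.
Lower quotas: Dorne 3, Brisco 2, Carrow 0, Harke 3, Galen 2 (sum 10, leaving 2 seats).
Remainders in descending order: Dorne 0.5780, Carrow 0.5402, Galen 0.4885, Brisco 0.2747, Harke 0.1187.
The surplus seats go to Dorne, Carrow.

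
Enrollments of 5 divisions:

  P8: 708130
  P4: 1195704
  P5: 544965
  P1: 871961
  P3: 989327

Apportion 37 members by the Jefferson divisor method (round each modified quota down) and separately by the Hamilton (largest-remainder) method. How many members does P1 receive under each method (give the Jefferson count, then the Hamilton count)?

8 and 7

Jefferson: P8 6, P4 10, P5 4, P1 8, P3 9.
Hamilton: P8 6, P4 10, P5 5, P1 7, P3 9.
P1 gets 8 under Jefferson and 7 under Hamilton.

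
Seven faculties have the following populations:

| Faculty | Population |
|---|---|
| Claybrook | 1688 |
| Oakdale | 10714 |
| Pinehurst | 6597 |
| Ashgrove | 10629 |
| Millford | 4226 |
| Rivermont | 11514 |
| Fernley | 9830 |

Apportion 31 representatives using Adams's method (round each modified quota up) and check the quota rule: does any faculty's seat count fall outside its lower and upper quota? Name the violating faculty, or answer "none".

none

Standard quotas: Claybrook 0.948, Oakdale 6.017, Pinehurst 3.705, Ashgrove 5.969, Millford 2.373, Rivermont 6.466, Fernley 5.521.
Adams allocation: Claybrook 1, Oakdale 6, Pinehurst 4, Ashgrove 6, Millford 3, Rivermont 6, Fernley 5.
Every allocation lies between the lower and upper quota.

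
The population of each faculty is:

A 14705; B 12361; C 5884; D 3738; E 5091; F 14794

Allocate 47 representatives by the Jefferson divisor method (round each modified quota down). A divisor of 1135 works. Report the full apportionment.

A 12; B 10; C 5; D 3; E 4; F 13

With modified divisor 1135: modified quotas A 12.956, B 10.891, C 5.184, D 3.293, E 4.485, F 13.034.
Rounding down: A 12, B 10, C 5, D 3, E 4, F 13 (total 47).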